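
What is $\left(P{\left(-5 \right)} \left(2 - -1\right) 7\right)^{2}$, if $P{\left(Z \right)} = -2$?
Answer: $1764$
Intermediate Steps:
$\left(P{\left(-5 \right)} \left(2 - -1\right) 7\right)^{2} = \left(- 2 \left(2 - -1\right) 7\right)^{2} = \left(- 2 \left(2 + 1\right) 7\right)^{2} = \left(\left(-2\right) 3 \cdot 7\right)^{2} = \left(\left(-6\right) 7\right)^{2} = \left(-42\right)^{2} = 1764$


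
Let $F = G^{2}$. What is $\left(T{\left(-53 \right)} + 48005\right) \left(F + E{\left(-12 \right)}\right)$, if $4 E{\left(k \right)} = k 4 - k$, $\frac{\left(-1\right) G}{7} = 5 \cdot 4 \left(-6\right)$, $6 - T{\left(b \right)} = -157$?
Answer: $33986907288$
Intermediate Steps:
$T{\left(b \right)} = 163$ ($T{\left(b \right)} = 6 - -157 = 6 + 157 = 163$)
$G = 840$ ($G = - 7 \cdot 5 \cdot 4 \left(-6\right) = - 7 \cdot 20 \left(-6\right) = \left(-7\right) \left(-120\right) = 840$)
$E{\left(k \right)} = \frac{3 k}{4}$ ($E{\left(k \right)} = \frac{k 4 - k}{4} = \frac{4 k - k}{4} = \frac{3 k}{4}$)
$F = 705600$ ($F = 840^{2} = 705600$)
$\left(T{\left(-53 \right)} + 48005\right) \left(F + E{\left(-12 \right)}\right) = \left(163 + 48005\right) \left(705600 + \frac{3}{4} \left(-12\right)\right) = 48168 \left(705600 - 9\right) = 48168 \cdot 705591 = 33986907288$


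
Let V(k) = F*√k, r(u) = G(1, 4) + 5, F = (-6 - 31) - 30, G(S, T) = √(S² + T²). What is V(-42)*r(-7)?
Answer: 67*I*√42*(-5 - √17) ≈ -3961.3*I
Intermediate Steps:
F = -67 (F = -37 - 30 = -67)
r(u) = 5 + √17 (r(u) = √(1² + 4²) + 5 = √(1 + 16) + 5 = √17 + 5 = 5 + √17)
V(k) = -67*√k
V(-42)*r(-7) = (-67*I*√42)*(5 + √17) = -67*I*√42*(5 + √17)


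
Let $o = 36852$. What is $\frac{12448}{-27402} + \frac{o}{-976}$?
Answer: $- \frac{127745969}{3343044} \approx -38.212$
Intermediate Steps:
$\frac{12448}{-27402} + \frac{o}{-976} = \frac{12448}{-27402} + \frac{36852}{-976} = 12448 \left(- \frac{1}{27402}\right) + 36852 \left(- \frac{1}{976}\right) = - \frac{6224}{13701} - \frac{9213}{244} = - \frac{127745969}{3343044}$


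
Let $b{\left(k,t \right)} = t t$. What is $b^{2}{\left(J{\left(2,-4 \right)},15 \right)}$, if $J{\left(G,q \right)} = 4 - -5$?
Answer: $50625$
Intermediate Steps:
$J{\left(G,q \right)} = 9$ ($J{\left(G,q \right)} = 4 + 5 = 9$)
$b{\left(k,t \right)} = t^{2}$
$b^{2}{\left(J{\left(2,-4 \right)},15 \right)} = \left(15^{2}\right)^{2} = 225^{2} = 50625$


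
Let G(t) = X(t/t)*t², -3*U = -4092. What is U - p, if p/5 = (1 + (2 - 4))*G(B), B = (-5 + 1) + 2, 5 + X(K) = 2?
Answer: 1304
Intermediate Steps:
X(K) = -3 (X(K) = -5 + 2 = -3)
B = -2 (B = -4 + 2 = -2)
U = 1364 (U = -⅓*(-4092) = 1364)
G(t) = -3*t²
p = 60 (p = 5*((1 + (2 - 4))*(-3*(-2)²)) = 5*((1 - 2)*(-3*4)) = 5*(-1*(-12)) = 5*12 = 60)
U - p = 1364 - 1*60 = 1364 - 60 = 1304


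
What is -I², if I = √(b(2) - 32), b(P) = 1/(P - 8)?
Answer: 193/6 ≈ 32.167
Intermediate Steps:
b(P) = 1/(-8 + P)
I = I*√1158/6 (I = √(1/(-8 + 2) - 32) = √(1/(-6) - 32) = √(-⅙ - 32) = √(-193/6) = I*√1158/6 ≈ 5.6716*I)
-I² = -(I*√1158/6)² = -1*(-193/6) = 193/6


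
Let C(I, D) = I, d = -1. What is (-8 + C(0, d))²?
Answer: 64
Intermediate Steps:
(-8 + C(0, d))² = (-8 + 0)² = (-8)² = 64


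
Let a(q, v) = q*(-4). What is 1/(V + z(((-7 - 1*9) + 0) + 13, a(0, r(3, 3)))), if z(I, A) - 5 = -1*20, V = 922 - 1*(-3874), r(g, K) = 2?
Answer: 1/4781 ≈ 0.00020916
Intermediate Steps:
a(q, v) = -4*q
V = 4796 (V = 922 + 3874 = 4796)
z(I, A) = -15 (z(I, A) = 5 - 1*20 = 5 - 20 = -15)
1/(V + z(((-7 - 1*9) + 0) + 13, a(0, r(3, 3)))) = 1/(4796 - 15) = 1/4781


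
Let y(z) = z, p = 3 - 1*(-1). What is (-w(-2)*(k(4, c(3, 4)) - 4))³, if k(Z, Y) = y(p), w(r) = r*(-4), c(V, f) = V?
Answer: 0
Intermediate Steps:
p = 4 (p = 3 + 1 = 4)
w(r) = -4*r
k(Z, Y) = 4
(-w(-2)*(k(4, c(3, 4)) - 4))³ = (-(-4*(-2))*(4 - 4))³ = (-8*0)³ = (-1*0)³ = 0³ = 0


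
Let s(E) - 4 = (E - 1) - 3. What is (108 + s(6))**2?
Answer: 12996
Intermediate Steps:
s(E) = E (s(E) = 4 + ((E - 1) - 3) = 4 + ((-1 + E) - 3) = 4 + (-4 + E) = E)
(108 + s(6))**2 = (108 + 6)**2 = 114**2 = 12996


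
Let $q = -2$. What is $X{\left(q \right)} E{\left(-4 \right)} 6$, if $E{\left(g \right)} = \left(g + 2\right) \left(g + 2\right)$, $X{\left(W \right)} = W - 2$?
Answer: $-96$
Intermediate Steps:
$X{\left(W \right)} = -2 + W$ ($X{\left(W \right)} = W - 2 = -2 + W$)
$E{\left(g \right)} = \left(2 + g\right)^{2}$ ($E{\left(g \right)} = \left(2 + g\right) \left(2 + g\right) = \left(2 + g\right)^{2}$)
$X{\left(q \right)} E{\left(-4 \right)} 6 = \left(-2 - 2\right) \left(2 - 4\right)^{2} \cdot 6 = - 4 \left(-2\right)^{2} \cdot 6 = \left(-4\right) 4 \cdot 6 = \left(-16\right) 6 = -96$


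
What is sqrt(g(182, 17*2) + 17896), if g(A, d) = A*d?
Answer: 6*sqrt(669) ≈ 155.19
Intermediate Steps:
sqrt(g(182, 17*2) + 17896) = sqrt(182*(17*2) + 17896) = sqrt(182*34 + 17896) = sqrt(6188 + 17896) = sqrt(24084) = 6*sqrt(669)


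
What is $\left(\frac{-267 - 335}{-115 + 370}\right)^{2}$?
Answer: $\frac{362404}{65025} \approx 5.5733$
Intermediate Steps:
$\left(\frac{-267 - 335}{-115 + 370}\right)^{2} = \left(- \frac{602}{255}\right)^{2} = \frac{362404}{65025}$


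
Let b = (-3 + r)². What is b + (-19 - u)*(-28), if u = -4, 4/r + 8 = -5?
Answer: 72829/169 ≈ 430.94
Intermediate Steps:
r = -4/13 (r = 4/(-8 - 5) = 4/(-13) = 4*(-1/13) = -4/13 ≈ -0.30769)
b = 1849/169 (b = (-3 - 4/13)² = (-43/13)² = 1849/169 ≈ 10.941)
b + (-19 - u)*(-28) = 1849/169 + (-19 - 1*(-4))*(-28) = 1849/169 + (-19 + 4)*(-28) = 1849/169 - 15*(-28) = 1849/169 + 420 = 72829/169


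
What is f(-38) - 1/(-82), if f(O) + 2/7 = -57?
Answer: -32875/574 ≈ -57.273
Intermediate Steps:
f(O) = -401/7 (f(O) = -2/7 - 57 = -401/7)
f(-38) - 1/(-82) = -401/7 - 1/(-82) = -401/7 - 1*(-1/82) = -401/7 + 1/82 = -32875/574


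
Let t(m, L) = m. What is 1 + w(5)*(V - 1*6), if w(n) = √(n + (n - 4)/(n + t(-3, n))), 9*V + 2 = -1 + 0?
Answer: 1 - 19*√22/6 ≈ -13.853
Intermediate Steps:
V = -⅓ (V = -2/9 + (-1 + 0)/9 = -2/9 + (⅑)*(-1) = -2/9 - ⅑ = -⅓ ≈ -0.33333)
w(n) = √(n + (-4 + n)/(-3 + n)) (w(n) = √(n + (n - 4)/(n - 3)) = √(n + (-4 + n)/(-3 + n)))
1 + w(5)*(V - 1*6) = 1 + √((-4 + 5 + 5*(-3 + 5))/(-3 + 5))*(-⅓ - 1*6) = 1 + √((-4 + 5 + 5*2)/2)*(-⅓ - 6) = 1 + √((-4 + 5 + 10)/2)*(-19/3) = 1 + √((½)*11)*(-19/3) = 1 + √(11/2)*(-19/3) = 1 + (√22/2)*(-19/3) = 1 - 19*√22/6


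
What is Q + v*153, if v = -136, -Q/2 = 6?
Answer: -20820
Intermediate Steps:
Q = -12 (Q = -2*6 = -12)
Q + v*153 = -12 - 136*153 = -12 - 20808 = -20820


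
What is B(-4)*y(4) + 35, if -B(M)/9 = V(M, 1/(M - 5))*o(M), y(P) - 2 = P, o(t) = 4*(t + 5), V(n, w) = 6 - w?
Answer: -1285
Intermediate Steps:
o(t) = 20 + 4*t (o(t) = 4*(5 + t) = 20 + 4*t)
y(P) = 2 + P
B(M) = -9*(6 - 1/(-5 + M))*(20 + 4*M) (B(M) = -9*(6 - 1/(M - 5))*(20 + 4*M) = -9*(6 - 1/(-5 + M))*(20 + 4*M))
B(-4)*y(4) + 35 = (36*(155 - 4 - 6*(-4)²)/(-5 - 4))*(2 + 4) + 35 = (36*(155 - 4 - 6*16)/(-9))*6 + 35 = (36*(-⅑)*(155 - 4 - 96))*6 + 35 = (36*(-⅑)*55)*6 + 35 = -220*6 + 35 = -1320 + 35 = -1285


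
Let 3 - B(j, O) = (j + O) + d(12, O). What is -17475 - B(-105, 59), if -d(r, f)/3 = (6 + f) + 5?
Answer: -17734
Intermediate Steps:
d(r, f) = -33 - 3*f (d(r, f) = -3*((6 + f) + 5) = -3*(11 + f) = -33 - 3*f)
B(j, O) = 36 - j + 2*O (B(j, O) = 3 - ((j + O) + (-33 - 3*O)) = 3 - ((O + j) + (-33 - 3*O)) = 3 - (-33 + j - 2*O) = 3 + (33 - j + 2*O) = 36 - j + 2*O)
-17475 - B(-105, 59) = -17475 - (36 - 1*(-105) + 2*59) = -17475 - (36 + 105 + 118) = -17475 - 1*259 = -17475 - 259 = -17734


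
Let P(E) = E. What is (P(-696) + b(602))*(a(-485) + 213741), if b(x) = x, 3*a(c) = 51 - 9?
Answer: -20092970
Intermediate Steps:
a(c) = 14 (a(c) = (51 - 9)/3 = (⅓)*42 = 14)
(P(-696) + b(602))*(a(-485) + 213741) = (-696 + 602)*(14 + 213741) = -94*213755 = -20092970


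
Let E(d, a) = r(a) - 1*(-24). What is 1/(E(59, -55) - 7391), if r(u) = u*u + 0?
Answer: -1/4342 ≈ -0.00023031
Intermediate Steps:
r(u) = u² (r(u) = u² + 0 = u²)
E(d, a) = 24 + a² (E(d, a) = a² - 1*(-24) = a² + 24 = 24 + a²)
1/(E(59, -55) - 7391) = 1/((24 + (-55)²) - 7391) = 1/((24 + 3025) - 7391) = 1/(3049 - 7391) = 1/(-4342) = -1/4342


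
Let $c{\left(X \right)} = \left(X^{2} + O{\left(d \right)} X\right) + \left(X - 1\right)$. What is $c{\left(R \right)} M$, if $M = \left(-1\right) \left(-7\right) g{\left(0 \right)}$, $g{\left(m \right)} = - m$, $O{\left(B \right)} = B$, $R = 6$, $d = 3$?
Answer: $0$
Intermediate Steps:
$c{\left(X \right)} = -1 + X^{2} + 4 X$ ($c{\left(X \right)} = \left(X^{2} + 3 X\right) + \left(X - 1\right) = \left(X^{2} + 3 X\right) + \left(-1 + X\right) = -1 + X^{2} + 4 X$)
$M = 0$ ($M = \left(-1\right) \left(-7\right) \left(\left(-1\right) 0\right) = 7 \cdot 0 = 0$)
$c{\left(R \right)} M = \left(-1 + 6^{2} + 4 \cdot 6\right) 0 = \left(-1 + 36 + 24\right) 0 = 59 \cdot 0 = 0$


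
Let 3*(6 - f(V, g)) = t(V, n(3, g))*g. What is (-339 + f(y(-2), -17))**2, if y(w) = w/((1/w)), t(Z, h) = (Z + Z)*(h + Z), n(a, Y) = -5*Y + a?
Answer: 132549169/9 ≈ 1.4728e+7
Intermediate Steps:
n(a, Y) = a - 5*Y
t(Z, h) = 2*Z*(Z + h) (t(Z, h) = (2*Z)*(Z + h) = 2*Z*(Z + h))
y(w) = w**2 (y(w) = w/(1/w) = w*w = w**2)
f(V, g) = 6 - 2*V*g*(3 + V - 5*g)/3 (f(V, g) = 6 - 2*V*(V + (3 - 5*g))*g/3 = 6 - 2*V*(3 + V - 5*g)*g/3 = 6 - 2*V*g*(3 + V - 5*g)/3)
(-339 + f(y(-2), -17))**2 = (-339 + (6 - 2/3*(-2)**2*(-17)*(3 + (-2)**2 - 5*(-17))))**2 = (-339 + (6 - 2/3*4*(-17)*(3 + 4 + 85)))**2 = (-339 + (6 - 2/3*4*(-17)*92))**2 = (-339 + (6 + 12512/3))**2 = (-339 + 12530/3)**2 = (11513/3)**2 = 132549169/9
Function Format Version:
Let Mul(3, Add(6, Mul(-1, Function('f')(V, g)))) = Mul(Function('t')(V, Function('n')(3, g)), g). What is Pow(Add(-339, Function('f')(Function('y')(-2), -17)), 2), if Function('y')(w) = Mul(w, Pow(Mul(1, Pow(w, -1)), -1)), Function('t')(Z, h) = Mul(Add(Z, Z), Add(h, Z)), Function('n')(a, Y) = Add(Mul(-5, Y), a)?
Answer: Rational(132549169, 9) ≈ 1.4728e+7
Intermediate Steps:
Function('n')(a, Y) = Add(a, Mul(-5, Y))
Function('t')(Z, h) = Mul(2, Z, Add(Z, h)) (Function('t')(Z, h) = Mul(Mul(2, Z), Add(Z, h)) = Mul(2, Z, Add(Z, h)))
Function('y')(w) = Pow(w, 2) (Function('y')(w) = Mul(w, Pow(Pow(w, -1), -1)) = Mul(w, w) = Pow(w, 2))
Function('f')(V, g) = Add(6, Mul(Rational(-2, 3), V, g, Add(3, V, Mul(-5, g)))) (Function('f')(V, g) = Add(6, Mul(Rational(-1, 3), Mul(Mul(2, V, Add(V, Add(3, Mul(-5, g)))), g))) = Add(6, Mul(Rational(-1, 3), Mul(Mul(2, V, Add(3, V, Mul(-5, g))), g))) = Add(6, Mul(Rational(-1, 3), Mul(2, V, g, Add(3, V, Mul(-5, g))))) = Add(6, Mul(Rational(-2, 3), V, g, Add(3, V, Mul(-5, g)))))
Pow(Add(-339, Function('f')(Function('y')(-2), -17)), 2) = Pow(Add(-339, Add(6, Mul(Rational(-2, 3), Pow(-2, 2), -17, Add(3, Pow(-2, 2), Mul(-5, -17))))), 2) = Pow(Add(-339, Add(6, Mul(Rational(-2, 3), 4, -17, Add(3, 4, 85)))), 2) = Pow(Add(-339, Add(6, Mul(Rational(-2, 3), 4, -17, 92))), 2) = Pow(Add(-339, Add(6, Rational(12512, 3))), 2) = Pow(Add(-339, Rational(12530, 3)), 2) = Pow(Rational(11513, 3), 2) = Rational(132549169, 9)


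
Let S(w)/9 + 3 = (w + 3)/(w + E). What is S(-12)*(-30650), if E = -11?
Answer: 16551000/23 ≈ 7.1961e+5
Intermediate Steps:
S(w) = -27 + 9*(3 + w)/(-11 + w) (S(w) = -27 + 9*((w + 3)/(w - 11)) = -27 + 9*((3 + w)/(-11 + w)) = -27 + 9*(3 + w)/(-11 + w))
S(-12)*(-30650) = (18*(18 - 1*(-12))/(-11 - 12))*(-30650) = (18*(18 + 12)/(-23))*(-30650) = (18*(-1/23)*30)*(-30650) = -540/23*(-30650) = 16551000/23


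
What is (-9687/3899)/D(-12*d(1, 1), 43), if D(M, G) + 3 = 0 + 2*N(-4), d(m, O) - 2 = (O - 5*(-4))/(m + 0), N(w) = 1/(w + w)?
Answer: 38748/50687 ≈ 0.76446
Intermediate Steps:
N(w) = 1/(2*w)
d(m, O) = 2 + (20 + O)/m (d(m, O) = 2 + (O - 5*(-4))/(m + 0) = 2 + (O + 20)/m = 2 + (20 + O)/m)
D(M, G) = -13/4 (D(M, G) = -3 + (0 + 2*((1/2)/(-4))) = -3 + (0 + 2*((1/2)*(-1/4))) = -3 + (0 + 2*(-1/8)) = -3 + (0 - 1/4) = -3 - 1/4 = -13/4)
(-9687/3899)/D(-12*d(1, 1), 43) = (-9687/3899)/(-13/4) = -9687*1/3899*(-4/13) = -9687/3899*(-4/13) = 38748/50687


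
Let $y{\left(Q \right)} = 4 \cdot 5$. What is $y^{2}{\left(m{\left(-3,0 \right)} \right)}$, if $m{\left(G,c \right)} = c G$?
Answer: $400$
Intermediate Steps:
$m{\left(G,c \right)} = G c$
$y{\left(Q \right)} = 20$
$y^{2}{\left(m{\left(-3,0 \right)} \right)} = 20^{2} = 400$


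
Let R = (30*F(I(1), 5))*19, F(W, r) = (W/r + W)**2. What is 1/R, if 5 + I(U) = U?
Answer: 5/65664 ≈ 7.6145e-5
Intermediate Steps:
I(U) = -5 + U
F(W, r) = (W + W/r)**2
R = 65664/5 (R = (30*((-5 + 1)**2*(1 + 5)**2/5**2))*19 = (30*((-4)**2*(1/25)*6**2))*19 = (30*(16*(1/25)*36))*19 = (30*(576/25))*19 = (3456/5)*19 = 65664/5 ≈ 13133.)
1/R = 1/(65664/5) = 5/65664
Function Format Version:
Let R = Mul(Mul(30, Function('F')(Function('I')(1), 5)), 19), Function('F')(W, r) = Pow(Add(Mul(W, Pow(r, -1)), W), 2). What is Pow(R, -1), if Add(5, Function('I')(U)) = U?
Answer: Rational(5, 65664) ≈ 7.6145e-5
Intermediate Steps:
Function('I')(U) = Add(-5, U)
Function('F')(W, r) = Pow(Add(W, Mul(W, Pow(r, -1))), 2)
R = Rational(65664, 5) (R = Mul(Mul(30, Mul(Pow(Add(-5, 1), 2), Pow(5, -2), Pow(Add(1, 5), 2))), 19) = Mul(Mul(30, Mul(Pow(-4, 2), Rational(1, 25), Pow(6, 2))), 19) = Mul(Mul(30, Mul(16, Rational(1, 25), 36)), 19) = Mul(Mul(30, Rational(576, 25)), 19) = Mul(Rational(3456, 5), 19) = Rational(65664, 5) ≈ 13133.)
Pow(R, -1) = Pow(Rational(65664, 5), -1) = Rational(5, 65664)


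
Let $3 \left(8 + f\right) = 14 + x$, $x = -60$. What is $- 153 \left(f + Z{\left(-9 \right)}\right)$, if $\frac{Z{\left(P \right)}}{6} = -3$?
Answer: $6324$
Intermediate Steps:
$Z{\left(P \right)} = -18$ ($Z{\left(P \right)} = 6 \left(-3\right) = -18$)
$f = - \frac{70}{3}$ ($f = -8 + \frac{14 - 60}{3} = -8 + \frac{1}{3} \left(-46\right) = -8 - \frac{46}{3} = - \frac{70}{3} \approx -23.333$)
$- 153 \left(f + Z{\left(-9 \right)}\right) = - 153 \left(- \frac{70}{3} - 18\right) = \left(-153\right) \left(- \frac{124}{3}\right) = 6324$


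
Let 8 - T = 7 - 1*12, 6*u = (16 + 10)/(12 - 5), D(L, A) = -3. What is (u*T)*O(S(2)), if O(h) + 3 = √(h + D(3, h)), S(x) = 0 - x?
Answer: -169/7 + 169*I*√5/21 ≈ -24.143 + 17.995*I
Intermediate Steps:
S(x) = -x
u = 13/21 (u = ((16 + 10)/(12 - 5))/6 = (26/7)/6 = (26*(⅐))/6 = (⅙)*(26/7) = 13/21 ≈ 0.61905)
T = 13 (T = 8 - (7 - 1*12) = 8 - (7 - 12) = 8 - 1*(-5) = 8 + 5 = 13)
O(h) = -3 + √(-3 + h) (O(h) = -3 + √(h - 3) = -3 + √(-3 + h))
(u*T)*O(S(2)) = ((13/21)*13)*(-3 + √(-3 - 1*2)) = 169*(-3 + √(-3 - 2))/21 = 169*(-3 + √(-5))/21 = 169*(-3 + I*√5)/21 = -169/7 + 169*I*√5/21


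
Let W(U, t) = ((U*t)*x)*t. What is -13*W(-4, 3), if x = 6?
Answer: 2808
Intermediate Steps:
W(U, t) = 6*U*t**2 (W(U, t) = ((U*t)*6)*t = (6*U*t)*t = 6*U*t**2)
-13*W(-4, 3) = -78*(-4)*3**2 = -78*(-4)*9 = -13*(-216) = 2808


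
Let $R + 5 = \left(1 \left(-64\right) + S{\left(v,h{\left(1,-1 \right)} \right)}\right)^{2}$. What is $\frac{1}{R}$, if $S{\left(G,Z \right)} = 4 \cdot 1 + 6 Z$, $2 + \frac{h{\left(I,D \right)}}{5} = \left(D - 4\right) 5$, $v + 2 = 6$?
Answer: $\frac{1}{756895} \approx 1.3212 \cdot 10^{-6}$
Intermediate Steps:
$v = 4$ ($v = -2 + 6 = 4$)
$h{\left(I,D \right)} = -110 + 25 D$ ($h{\left(I,D \right)} = -10 + 5 \left(D - 4\right) 5 = -10 + 5 \left(-4 + D\right) 5 = -10 + 5 \left(-20 + 5 D\right) = -10 + \left(-100 + 25 D\right) = -110 + 25 D$)
$S{\left(G,Z \right)} = 4 + 6 Z$
$R = 756895$ ($R = -5 + \left(1 \left(-64\right) + \left(4 + 6 \left(-110 + 25 \left(-1\right)\right)\right)\right)^{2} = -5 + \left(-64 + \left(4 + 6 \left(-110 - 25\right)\right)\right)^{2} = -5 + \left(-64 + \left(4 + 6 \left(-135\right)\right)\right)^{2} = -5 + \left(-64 + \left(4 - 810\right)\right)^{2} = -5 + \left(-64 - 806\right)^{2} = -5 + \left(-870\right)^{2} = -5 + 756900 = 756895$)
$\frac{1}{R} = \frac{1}{756895}$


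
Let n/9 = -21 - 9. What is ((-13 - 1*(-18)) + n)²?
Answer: 70225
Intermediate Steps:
n = -270 (n = 9*(-21 - 9) = 9*(-30) = -270)
((-13 - 1*(-18)) + n)² = ((-13 - 1*(-18)) - 270)² = ((-13 + 18) - 270)² = (5 - 270)² = (-265)² = 70225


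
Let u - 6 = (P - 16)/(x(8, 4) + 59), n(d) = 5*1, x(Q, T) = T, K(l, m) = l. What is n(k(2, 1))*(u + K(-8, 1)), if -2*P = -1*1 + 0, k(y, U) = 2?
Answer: -1415/126 ≈ -11.230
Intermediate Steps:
P = 1/2 (P = -(-1*1 + 0)/2 = -(-1 + 0)/2 = -1/2*(-1) = 1/2 ≈ 0.50000)
n(d) = 5
u = 725/126 (u = 6 + (1/2 - 16)/(4 + 59) = 6 - 31/2/63 = 6 - 31/2*1/63 = 6 - 31/126 = 725/126 ≈ 5.7540)
n(k(2, 1))*(u + K(-8, 1)) = 5*(725/126 - 8) = 5*(-283/126) = -1415/126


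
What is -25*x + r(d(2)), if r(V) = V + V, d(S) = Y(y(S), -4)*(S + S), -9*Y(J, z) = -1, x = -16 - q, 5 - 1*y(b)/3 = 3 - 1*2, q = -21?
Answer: -1117/9 ≈ -124.11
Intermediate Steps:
y(b) = 12 (y(b) = 15 - 3*(3 - 1*2) = 15 - 3*(3 - 2) = 15 - 3*1 = 15 - 3 = 12)
x = 5 (x = -16 - 1*(-21) = -16 + 21 = 5)
Y(J, z) = ⅑ (Y(J, z) = -⅑*(-1) = ⅑)
d(S) = 2*S/9 (d(S) = (S + S)/9 = (2*S)/9 = 2*S/9)
r(V) = 2*V
-25*x + r(d(2)) = -25*5 + 2*((2/9)*2) = -125 + 2*(4/9) = -125 + 8/9 = -1117/9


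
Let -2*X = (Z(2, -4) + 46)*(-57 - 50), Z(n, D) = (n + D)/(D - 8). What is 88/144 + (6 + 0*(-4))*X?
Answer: 133381/9 ≈ 14820.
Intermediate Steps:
Z(n, D) = (D + n)/(-8 + D)
X = 29639/12 (X = -((-4 + 2)/(-8 - 4) + 46)*(-57 - 50)/2 = -(-2/(-12) + 46)*(-107)/2 = -(-1/12*(-2) + 46)*(-107)/2 = -(⅙ + 46)*(-107)/2 = -277*(-107)/12 = -½*(-29639/6) = 29639/12 ≈ 2469.9)
88/144 + (6 + 0*(-4))*X = 88/144 + (6 + 0*(-4))*(29639/12) = 88*(1/144) + (6 + 0)*(29639/12) = 11/18 + 6*(29639/12) = 11/18 + 29639/2 = 133381/9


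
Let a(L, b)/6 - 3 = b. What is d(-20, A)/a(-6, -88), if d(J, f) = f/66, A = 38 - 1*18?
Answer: -1/1683 ≈ -0.00059418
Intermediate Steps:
a(L, b) = 18 + 6*b
A = 20 (A = 38 - 18 = 20)
d(J, f) = f/66 (d(J, f) = f*(1/66) = f/66)
d(-20, A)/a(-6, -88) = ((1/66)*20)/(18 + 6*(-88)) = 10/(33*(18 - 528)) = (10/33)/(-510) = (10/33)*(-1/510) = -1/1683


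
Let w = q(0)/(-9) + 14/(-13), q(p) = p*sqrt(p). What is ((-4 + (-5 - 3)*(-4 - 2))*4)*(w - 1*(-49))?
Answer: 109648/13 ≈ 8434.5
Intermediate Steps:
q(p) = p**(3/2)
w = -14/13 (w = 0**(3/2)/(-9) + 14/(-13) = 0*(-1/9) + 14*(-1/13) = 0 - 14/13 = -14/13 ≈ -1.0769)
((-4 + (-5 - 3)*(-4 - 2))*4)*(w - 1*(-49)) = ((-4 + (-5 - 3)*(-4 - 2))*4)*(-14/13 - 1*(-49)) = ((-4 - 8*(-6))*4)*(-14/13 + 49) = ((-4 + 48)*4)*(623/13) = (44*4)*(623/13) = 176*(623/13) = 109648/13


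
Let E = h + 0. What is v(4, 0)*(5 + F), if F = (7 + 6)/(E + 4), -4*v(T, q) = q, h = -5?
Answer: 0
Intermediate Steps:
v(T, q) = -q/4
E = -5 (E = -5 + 0 = -5)
F = -13 (F = (7 + 6)/(-5 + 4) = 13/(-1) = 13*(-1) = -13)
v(4, 0)*(5 + F) = (-1/4*0)*(5 - 13) = 0*(-8) = 0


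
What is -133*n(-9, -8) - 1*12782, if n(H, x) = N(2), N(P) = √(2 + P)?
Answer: -13048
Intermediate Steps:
n(H, x) = 2 (n(H, x) = √(2 + 2) = √4 = 2)
-133*n(-9, -8) - 1*12782 = -133*2 - 1*12782 = -266 - 12782 = -13048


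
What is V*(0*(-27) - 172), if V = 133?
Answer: -22876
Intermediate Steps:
V*(0*(-27) - 172) = 133*(0*(-27) - 172) = 133*(0 - 172) = 133*(-172) = -22876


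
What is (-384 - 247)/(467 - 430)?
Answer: -631/37 ≈ -17.054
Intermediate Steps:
(-384 - 247)/(467 - 430) = -631/37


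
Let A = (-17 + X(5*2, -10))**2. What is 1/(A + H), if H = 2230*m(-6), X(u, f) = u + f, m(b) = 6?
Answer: 1/13669 ≈ 7.3158e-5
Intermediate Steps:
X(u, f) = f + u
H = 13380 (H = 2230*6 = 13380)
A = 289 (A = (-17 + (-10 + 5*2))**2 = (-17 + (-10 + 10))**2 = (-17 + 0)**2 = (-17)**2 = 289)
1/(A + H) = 1/(289 + 13380) = 1/13669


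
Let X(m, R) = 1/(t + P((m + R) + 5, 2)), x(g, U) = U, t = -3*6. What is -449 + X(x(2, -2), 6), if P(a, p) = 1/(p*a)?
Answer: -145045/323 ≈ -449.06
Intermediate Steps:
t = -18
P(a, p) = 1/(a*p)
X(m, R) = 1/(-18 + 1/(2*(5 + R + m))) (X(m, R) = 1/(-18 + 1/(((m + R) + 5)*2)) = 1/(-18 + (½)/((R + m) + 5)) = 1/(-18 + (½)/(5 + R + m)) = 1/(-18 + 1/(2*(5 + R + m))))
-449 + X(x(2, -2), 6) = -449 + 2*(-5 - 1*6 - 1*(-2))/(179 + 36*6 + 36*(-2)) = -449 + 2*(-5 - 6 + 2)/(179 + 216 - 72) = -449 + 2*(-9)/323 = -449 + 2*(1/323)*(-9) = -449 - 18/323 = -145045/323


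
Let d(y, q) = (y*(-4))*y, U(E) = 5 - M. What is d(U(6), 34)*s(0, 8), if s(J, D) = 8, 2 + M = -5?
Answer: -4608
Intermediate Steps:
M = -7 (M = -2 - 5 = -7)
U(E) = 12 (U(E) = 5 - 1*(-7) = 5 + 7 = 12)
d(y, q) = -4*y² (d(y, q) = (-4*y)*y = -4*y²)
d(U(6), 34)*s(0, 8) = -4*12²*8 = -4*144*8 = -576*8 = -4608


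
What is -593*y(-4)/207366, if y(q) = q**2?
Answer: -4744/103683 ≈ -0.045755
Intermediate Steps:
-593*y(-4)/207366 = -593*(-4)**2/207366 = -593*16*(1/207366) = -9488*1/207366 = -4744/103683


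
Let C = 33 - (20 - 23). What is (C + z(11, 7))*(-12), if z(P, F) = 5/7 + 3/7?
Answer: -3120/7 ≈ -445.71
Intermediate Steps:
C = 36 (C = 33 - 1*(-3) = 33 + 3 = 36)
z(P, F) = 8/7 (z(P, F) = 5*(⅐) + 3*(⅐) = 5/7 + 3/7 = 8/7)
(C + z(11, 7))*(-12) = (36 + 8/7)*(-12) = (260/7)*(-12) = -3120/7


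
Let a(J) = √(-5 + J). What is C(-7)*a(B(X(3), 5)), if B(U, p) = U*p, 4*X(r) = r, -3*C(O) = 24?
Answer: -4*I*√5 ≈ -8.9443*I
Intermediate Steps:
C(O) = -8 (C(O) = -⅓*24 = -8)
X(r) = r/4
C(-7)*a(B(X(3), 5)) = -8*√(-5 + ((¼)*3)*5) = -8*√(-5 + (¾)*5) = -8*√(-5 + 15/4) = -4*I*√5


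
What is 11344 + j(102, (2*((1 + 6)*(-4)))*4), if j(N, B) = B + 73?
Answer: 11193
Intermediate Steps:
j(N, B) = 73 + B
11344 + j(102, (2*((1 + 6)*(-4)))*4) = 11344 + (73 + (2*((1 + 6)*(-4)))*4) = 11344 + (73 + (2*(7*(-4)))*4) = 11344 + (73 + (2*(-28))*4) = 11344 + (73 - 56*4) = 11344 + (73 - 224) = 11344 - 151 = 11193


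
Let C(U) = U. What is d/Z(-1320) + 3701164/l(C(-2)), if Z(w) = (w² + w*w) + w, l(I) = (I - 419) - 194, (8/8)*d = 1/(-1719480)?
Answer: -1477942440109175081/245580741806400 ≈ -6018.2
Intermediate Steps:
d = -1/1719480 (d = 1/(-1719480) = -1/1719480 ≈ -5.8157e-7)
l(I) = -613 + I (l(I) = (-419 + I) - 194 = -613 + I)
Z(w) = w + 2*w² (Z(w) = (w² + w²) + w = 2*w² + w = w + 2*w²)
d/Z(-1320) + 3701164/l(C(-2)) = -(-1/(1320*(1 + 2*(-1320))))/1719480 + 3701164/(-613 - 2) = -(-1/(1320*(1 - 2640)))/1719480 + 3701164/(-615) = -1/(1719480*((-1320*(-2639)))) + 3701164*(-1/615) = -1/1719480/3483480 - 3701164/615 = -1/1719480*1/3483480 - 3701164/615 = -1/5989774190400 - 3701164/615 = -1477942440109175081/245580741806400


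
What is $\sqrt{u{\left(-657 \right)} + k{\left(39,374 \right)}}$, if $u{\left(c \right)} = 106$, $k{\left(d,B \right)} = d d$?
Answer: $\sqrt{1627} \approx 40.336$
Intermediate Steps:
$k{\left(d,B \right)} = d^{2}$
$\sqrt{u{\left(-657 \right)} + k{\left(39,374 \right)}} = \sqrt{106 + 39^{2}} = \sqrt{106 + 1521} = \sqrt{1627}$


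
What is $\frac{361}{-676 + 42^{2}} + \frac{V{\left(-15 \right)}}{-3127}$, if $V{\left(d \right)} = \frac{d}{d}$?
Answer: $\frac{1127759}{3402176} \approx 0.33148$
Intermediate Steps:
$V{\left(d \right)} = 1$
$\frac{361}{-676 + 42^{2}} + \frac{V{\left(-15 \right)}}{-3127} = \frac{361}{-676 + 42^{2}} + 1 \frac{1}{-3127} = \frac{361}{-676 + 1764} + 1 \left(- \frac{1}{3127}\right) = \frac{361}{1088} - \frac{1}{3127} = \frac{1127759}{3402176}$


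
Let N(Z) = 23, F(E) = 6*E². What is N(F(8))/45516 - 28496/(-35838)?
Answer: 216308035/271867068 ≈ 0.79564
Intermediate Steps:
N(F(8))/45516 - 28496/(-35838) = 23/45516 - 28496/(-35838) = 23*(1/45516) - 28496*(-1/35838) = 23/45516 + 14248/17919 = 216308035/271867068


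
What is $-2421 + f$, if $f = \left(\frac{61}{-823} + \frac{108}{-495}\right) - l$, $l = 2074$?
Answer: $- \frac{203479406}{45265} \approx -4495.3$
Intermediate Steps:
$f = - \frac{93892841}{45265}$ ($f = \left(\frac{61}{-823} + \frac{108}{-495}\right) - 2074 = \left(61 \left(- \frac{1}{823}\right) + 108 \left(- \frac{1}{495}\right)\right) - 2074 = \left(- \frac{61}{823} - \frac{12}{55}\right) - 2074 = - \frac{13231}{45265} - 2074 = - \frac{93892841}{45265} \approx -2074.3$)
$-2421 + f = -2421 - \frac{93892841}{45265} = - \frac{203479406}{45265}$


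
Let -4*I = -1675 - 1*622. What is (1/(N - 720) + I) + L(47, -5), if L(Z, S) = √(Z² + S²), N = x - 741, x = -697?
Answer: 2478461/4316 + √2234 ≈ 621.51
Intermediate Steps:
N = -1438 (N = -697 - 741 = -1438)
I = 2297/4 (I = -(-1675 - 1*622)/4 = -(-1675 - 622)/4 = -¼*(-2297) = 2297/4 ≈ 574.25)
L(Z, S) = √(S² + Z²)
(1/(N - 720) + I) + L(47, -5) = (1/(-1438 - 720) + 2297/4) + √((-5)² + 47²) = (1/(-2158) + 2297/4) + √(25 + 2209) = (-1/2158 + 2297/4) + √2234 = 2478461/4316 + √2234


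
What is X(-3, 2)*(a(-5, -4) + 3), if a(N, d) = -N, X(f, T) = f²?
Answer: 72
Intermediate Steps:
X(-3, 2)*(a(-5, -4) + 3) = (-3)²*(-1*(-5) + 3) = 9*(5 + 3) = 9*8 = 72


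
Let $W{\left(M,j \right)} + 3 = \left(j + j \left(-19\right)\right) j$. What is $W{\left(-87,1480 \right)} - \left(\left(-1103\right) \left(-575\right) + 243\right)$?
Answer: $-40061671$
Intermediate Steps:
$W{\left(M,j \right)} = -3 - 18 j^{2}$ ($W{\left(M,j \right)} = -3 + \left(j + j \left(-19\right)\right) j = -3 + \left(j - 19 j\right) j = -3 + - 18 j j = -3 - 18 j^{2}$)
$W{\left(-87,1480 \right)} - \left(\left(-1103\right) \left(-575\right) + 243\right) = \left(-3 - 18 \cdot 1480^{2}\right) - \left(\left(-1103\right) \left(-575\right) + 243\right) = \left(-3 - 39427200\right) - \left(634225 + 243\right) = \left(-3 - 39427200\right) - 634468 = -39427203 - 634468 = -40061671$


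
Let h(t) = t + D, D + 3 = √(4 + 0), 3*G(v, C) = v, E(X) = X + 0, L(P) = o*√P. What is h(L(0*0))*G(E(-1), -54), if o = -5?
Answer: ⅓ ≈ 0.33333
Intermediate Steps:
L(P) = -5*√P
E(X) = X
G(v, C) = v/3
D = -1 (D = -3 + √(4 + 0) = -3 + √4 = -3 + 2 = -1)
h(t) = -1 + t (h(t) = t - 1 = -1 + t)
h(L(0*0))*G(E(-1), -54) = (-1 - 5*√(0*0))*((⅓)*(-1)) = (-1 - 5*√0)*(-⅓) = (-1 - 5*0)*(-⅓) = (-1 + 0)*(-⅓) = -1*(-⅓) = ⅓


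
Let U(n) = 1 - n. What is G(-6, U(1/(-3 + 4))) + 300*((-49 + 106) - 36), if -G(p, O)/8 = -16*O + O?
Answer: 6300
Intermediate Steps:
G(p, O) = 120*O (G(p, O) = -8*(-16*O + O) = -(-120)*O = 120*O)
G(-6, U(1/(-3 + 4))) + 300*((-49 + 106) - 36) = 120*(1 - 1/(-3 + 4)) + 300*((-49 + 106) - 36) = 120*(1 - 1/1) + 300*(57 - 36) = 120*(1 - 1*1) + 300*21 = 120*(1 - 1) + 6300 = 120*0 + 6300 = 0 + 6300 = 6300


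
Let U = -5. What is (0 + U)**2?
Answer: 25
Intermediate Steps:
(0 + U)**2 = (0 - 5)**2 = (-5)**2 = 25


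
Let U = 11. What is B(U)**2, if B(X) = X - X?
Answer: 0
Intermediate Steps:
B(X) = 0
B(U)**2 = 0**2 = 0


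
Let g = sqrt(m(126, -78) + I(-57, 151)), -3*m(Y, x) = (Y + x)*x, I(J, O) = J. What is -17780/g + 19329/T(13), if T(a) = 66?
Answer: 6443/22 - 17780*sqrt(1191)/1191 ≈ -222.34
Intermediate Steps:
m(Y, x) = -x*(Y + x)/3 (m(Y, x) = -(Y + x)*x/3 = -x*(Y + x)/3)
g = sqrt(1191) (g = sqrt(-1/3*(-78)*(126 - 78) - 57) = sqrt(-1/3*(-78)*48 - 57) = sqrt(1248 - 57) = sqrt(1191) ≈ 34.511)
-17780/g + 19329/T(13) = -17780*sqrt(1191)/1191 + 19329/66 = -17780*sqrt(1191)/1191 + 19329*(1/66) = -17780*sqrt(1191)/1191 + 6443/22 = 6443/22 - 17780*sqrt(1191)/1191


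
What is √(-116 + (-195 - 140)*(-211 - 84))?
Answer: √98709 ≈ 314.18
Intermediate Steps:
√(-116 + (-195 - 140)*(-211 - 84)) = √(-116 - 335*(-295)) = √(-116 + 98825) = √98709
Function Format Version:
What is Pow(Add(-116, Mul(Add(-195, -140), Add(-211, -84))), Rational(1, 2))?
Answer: Pow(98709, Rational(1, 2)) ≈ 314.18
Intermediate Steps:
Pow(Add(-116, Mul(Add(-195, -140), Add(-211, -84))), Rational(1, 2)) = Pow(Add(-116, Mul(-335, -295)), Rational(1, 2)) = Pow(Add(-116, 98825), Rational(1, 2)) = Pow(98709, Rational(1, 2))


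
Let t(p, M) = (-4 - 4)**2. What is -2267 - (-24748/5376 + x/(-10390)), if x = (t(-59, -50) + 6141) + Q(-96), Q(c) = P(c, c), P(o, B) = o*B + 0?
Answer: -15785870983/6982080 ≈ -2260.9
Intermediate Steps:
t(p, M) = 64 (t(p, M) = (-8)**2 = 64)
P(o, B) = B*o (P(o, B) = B*o + 0 = B*o)
Q(c) = c**2 (Q(c) = c*c = c**2)
x = 15421 (x = (64 + 6141) + (-96)**2 = 6205 + 9216 = 15421)
-2267 - (-24748/5376 + x/(-10390)) = -2267 - (-24748/5376 + 15421/(-10390)) = -2267 - (-24748*1/5376 + 15421*(-1/10390)) = -2267 - (-6187/1344 - 15421/10390) = -2267 - 1*(-42504377/6982080) = -2267 + 42504377/6982080 = -15785870983/6982080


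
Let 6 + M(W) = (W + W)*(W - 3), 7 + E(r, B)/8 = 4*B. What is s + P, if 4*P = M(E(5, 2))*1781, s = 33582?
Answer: 133061/2 ≈ 66531.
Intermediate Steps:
E(r, B) = -56 + 32*B (E(r, B) = -56 + 8*(4*B) = -56 + 32*B)
M(W) = -6 + 2*W*(-3 + W) (M(W) = -6 + (W + W)*(W - 3) = -6 + (2*W)*(-3 + W) = -6 + 2*W*(-3 + W))
P = 65897/2 (P = ((-6 - 6*(-56 + 32*2) + 2*(-56 + 32*2)²)*1781)/4 = ((-6 - 6*(-56 + 64) + 2*(-56 + 64)²)*1781)/4 = ((-6 - 6*8 + 2*8²)*1781)/4 = ((-6 - 48 + 2*64)*1781)/4 = ((-6 - 48 + 128)*1781)/4 = (74*1781)/4 = (¼)*131794 = 65897/2 ≈ 32949.)
s + P = 33582 + 65897/2 = 133061/2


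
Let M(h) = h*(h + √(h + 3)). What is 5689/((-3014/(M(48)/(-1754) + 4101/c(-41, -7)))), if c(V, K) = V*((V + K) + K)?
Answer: -5682269913/5960591890 + 68268*√51/1321639 ≈ -0.58442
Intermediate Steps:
c(V, K) = V*(V + 2*K) (c(V, K) = V*((K + V) + K) = V*(V + 2*K))
M(h) = h*(h + √(3 + h))
5689/((-3014/(M(48)/(-1754) + 4101/c(-41, -7)))) = 5689/((-3014/((48*(48 + √(3 + 48)))/(-1754) + 4101/((-41*(-41 + 2*(-7))))))) = 5689/((-3014/((48*(48 + √51))*(-1/1754) + 4101/((-41*(-41 - 14)))))) = 5689/((-3014/((2304 + 48*√51)*(-1/1754) + 4101/((-41*(-55)))))) = 5689/((-3014/((-1152/877 - 24*√51/877) + 4101/2255))) = 5689/((-3014/(998817/1977635 - 24*√51/877))) = 5689*(-998817/5960591890 + 12*√51/1321639) = -5682269913/5960591890 + 68268*√51/1321639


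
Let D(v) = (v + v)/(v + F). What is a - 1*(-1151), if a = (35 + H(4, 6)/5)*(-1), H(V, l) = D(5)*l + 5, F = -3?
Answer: 1109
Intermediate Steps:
D(v) = 2*v/(-3 + v) (D(v) = (v + v)/(v - 3) = (2*v)/(-3 + v) = 2*v/(-3 + v))
H(V, l) = 5 + 5*l (H(V, l) = (2*5/(-3 + 5))*l + 5 = (2*5/2)*l + 5 = (2*5*(½))*l + 5 = 5*l + 5 = 5 + 5*l)
a = -42 (a = (35 + (5 + 5*6)/5)*(-1) = (35 + (5 + 30)*(⅕))*(-1) = (35 + 35*(⅕))*(-1) = (35 + 7)*(-1) = 42*(-1) = -42)
a - 1*(-1151) = -42 - 1*(-1151) = -42 + 1151 = 1109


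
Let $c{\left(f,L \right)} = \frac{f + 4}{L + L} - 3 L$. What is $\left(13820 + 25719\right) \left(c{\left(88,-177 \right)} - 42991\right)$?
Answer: $- \frac{297154010174}{177} \approx -1.6788 \cdot 10^{9}$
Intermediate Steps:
$c{\left(f,L \right)} = - 3 L + \frac{4 + f}{2 L}$ ($c{\left(f,L \right)} = \frac{4 + f}{2 L} - 3 L = - 3 L + \frac{4 + f}{2 L}$)
$\left(13820 + 25719\right) \left(c{\left(88,-177 \right)} - 42991\right) = \left(13820 + 25719\right) \left(\frac{4 + 88 - 6 \left(-177\right)^{2}}{2 \left(-177\right)} - 42991\right) = 39539 \left(\frac{1}{2} \left(- \frac{1}{177}\right) \left(4 + 88 - 187974\right) - 42991\right) = 39539 \left(\frac{1}{2} \left(- \frac{1}{177}\right) \left(-187882\right) - 42991\right) = 39539 \left(\frac{93941}{177} - 42991\right) = 39539 \left(- \frac{7515466}{177}\right) = - \frac{297154010174}{177}$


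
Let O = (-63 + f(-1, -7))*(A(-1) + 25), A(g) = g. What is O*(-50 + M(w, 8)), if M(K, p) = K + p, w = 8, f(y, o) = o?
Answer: 57120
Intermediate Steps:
O = -1680 (O = (-63 - 7)*(-1 + 25) = -70*24 = -1680)
O*(-50 + M(w, 8)) = -1680*(-50 + (8 + 8)) = -1680*(-50 + 16) = -1680*(-34) = 57120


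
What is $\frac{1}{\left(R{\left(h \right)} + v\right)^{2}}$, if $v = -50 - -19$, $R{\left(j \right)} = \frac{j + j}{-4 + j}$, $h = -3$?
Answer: $\frac{49}{44521} \approx 0.0011006$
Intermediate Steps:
$R{\left(j \right)} = \frac{2 j}{-4 + j}$
$v = -31$ ($v = -50 + 19 = -31$)
$\frac{1}{\left(R{\left(h \right)} + v\right)^{2}} = \frac{1}{\left(2 \left(-3\right) \frac{1}{-4 - 3} - 31\right)^{2}} = \frac{1}{\left(2 \left(-3\right) \frac{1}{-7} - 31\right)^{2}} = \frac{1}{\left(2 \left(-3\right) \left(- \frac{1}{7}\right) - 31\right)^{2}} = \frac{1}{\left(\frac{6}{7} - 31\right)^{2}} = \frac{1}{\left(- \frac{211}{7}\right)^{2}} = \frac{1}{\frac{44521}{49}} = \frac{49}{44521}$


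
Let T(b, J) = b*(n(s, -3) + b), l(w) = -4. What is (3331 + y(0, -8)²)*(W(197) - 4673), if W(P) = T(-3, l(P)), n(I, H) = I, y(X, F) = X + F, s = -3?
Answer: -15803725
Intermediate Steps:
y(X, F) = F + X
T(b, J) = b*(-3 + b)
W(P) = 18 (W(P) = -3*(-3 - 3) = -3*(-6) = 18)
(3331 + y(0, -8)²)*(W(197) - 4673) = (3331 + (-8 + 0)²)*(18 - 4673) = (3331 + (-8)²)*(-4655) = (3331 + 64)*(-4655) = 3395*(-4655) = -15803725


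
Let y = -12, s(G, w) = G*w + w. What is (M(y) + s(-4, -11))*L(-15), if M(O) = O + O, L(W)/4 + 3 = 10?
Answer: 252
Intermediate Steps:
s(G, w) = w + G*w
L(W) = 28 (L(W) = -12 + 4*10 = -12 + 40 = 28)
M(O) = 2*O
(M(y) + s(-4, -11))*L(-15) = (2*(-12) - 11*(1 - 4))*28 = (-24 - 11*(-3))*28 = (-24 + 33)*28 = 9*28 = 252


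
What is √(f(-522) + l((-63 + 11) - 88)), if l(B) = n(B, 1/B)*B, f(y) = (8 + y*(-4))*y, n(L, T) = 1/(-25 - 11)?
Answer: I*√9846973/3 ≈ 1046.0*I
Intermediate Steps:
n(L, T) = -1/36 (n(L, T) = 1/(-36) = -1/36)
f(y) = y*(8 - 4*y) (f(y) = (8 - 4*y)*y = y*(8 - 4*y))
l(B) = -B/36
√(f(-522) + l((-63 + 11) - 88)) = √(4*(-522)*(2 - 1*(-522)) - ((-63 + 11) - 88)/36) = √(4*(-522)*(2 + 522) - (-52 - 88)/36) = √(4*(-522)*524 - 1/36*(-140)) = √(-1094112 + 35/9) = √(-9846973/9) = I*√9846973/3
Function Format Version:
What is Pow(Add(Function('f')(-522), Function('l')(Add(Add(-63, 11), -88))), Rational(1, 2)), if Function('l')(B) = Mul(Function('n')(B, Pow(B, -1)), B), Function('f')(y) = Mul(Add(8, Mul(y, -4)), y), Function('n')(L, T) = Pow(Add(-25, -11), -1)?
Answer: Mul(Rational(1, 3), I, Pow(9846973, Rational(1, 2))) ≈ Mul(1046.0, I)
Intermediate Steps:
Function('n')(L, T) = Rational(-1, 36) (Function('n')(L, T) = Pow(-36, -1) = Rational(-1, 36))
Function('f')(y) = Mul(y, Add(8, Mul(-4, y))) (Function('f')(y) = Mul(Add(8, Mul(-4, y)), y) = Mul(y, Add(8, Mul(-4, y))))
Function('l')(B) = Mul(Rational(-1, 36), B)
Pow(Add(Function('f')(-522), Function('l')(Add(Add(-63, 11), -88))), Rational(1, 2)) = Pow(Add(Mul(4, -522, Add(2, Mul(-1, -522))), Mul(Rational(-1, 36), Add(Add(-63, 11), -88))), Rational(1, 2)) = Pow(Add(Mul(4, -522, Add(2, 522)), Mul(Rational(-1, 36), Add(-52, -88))), Rational(1, 2)) = Pow(Add(Mul(4, -522, 524), Mul(Rational(-1, 36), -140)), Rational(1, 2)) = Pow(Add(-1094112, Rational(35, 9)), Rational(1, 2)) = Pow(Rational(-9846973, 9), Rational(1, 2)) = Mul(Rational(1, 3), I, Pow(9846973, Rational(1, 2)))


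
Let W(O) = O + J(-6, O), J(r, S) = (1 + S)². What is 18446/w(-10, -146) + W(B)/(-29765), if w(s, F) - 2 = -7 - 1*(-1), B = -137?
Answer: -274559313/59530 ≈ -4612.1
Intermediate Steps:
W(O) = O + (1 + O)²
w(s, F) = -4 (w(s, F) = 2 + (-7 - 1*(-1)) = 2 + (-7 + 1) = 2 - 6 = -4)
18446/w(-10, -146) + W(B)/(-29765) = 18446/(-4) + (-137 + (1 - 137)²)/(-29765) = 18446*(-¼) + (-137 + (-136)²)*(-1/29765) = -9223/2 + (-137 + 18496)*(-1/29765) = -9223/2 + 18359*(-1/29765) = -9223/2 - 18359/29765 = -274559313/59530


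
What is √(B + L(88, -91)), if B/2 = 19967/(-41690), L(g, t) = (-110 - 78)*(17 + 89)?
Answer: I*√8659411702315/20845 ≈ 141.17*I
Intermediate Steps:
L(g, t) = -19928 (L(g, t) = -188*106 = -19928)
B = -19967/20845 (B = 2*(19967/(-41690)) = 2*(19967*(-1/41690)) = 2*(-19967/41690) = -19967/20845 ≈ -0.95788)
√(B + L(88, -91)) = √(-19967/20845 - 19928) = √(-415419127/20845) = I*√8659411702315/20845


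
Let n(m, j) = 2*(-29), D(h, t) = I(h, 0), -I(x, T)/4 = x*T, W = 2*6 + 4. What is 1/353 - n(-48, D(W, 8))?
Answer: 20475/353 ≈ 58.003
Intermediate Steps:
W = 16 (W = 12 + 4 = 16)
I(x, T) = -4*T*x (I(x, T) = -4*x*T = -4*T*x)
D(h, t) = 0 (D(h, t) = -4*0*h = 0)
n(m, j) = -58
1/353 - n(-48, D(W, 8)) = 1/353 - 1*(-58) = 1/353 + 58 = 20475/353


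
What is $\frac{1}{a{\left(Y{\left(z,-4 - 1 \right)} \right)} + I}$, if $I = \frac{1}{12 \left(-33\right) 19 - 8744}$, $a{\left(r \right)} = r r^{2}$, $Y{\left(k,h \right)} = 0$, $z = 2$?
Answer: $-16268$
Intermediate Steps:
$a{\left(r \right)} = r^{3}$
$I = - \frac{1}{16268}$ ($I = \frac{1}{\left(-396\right) 19 - 8744} = \frac{1}{-7524 - 8744} = \frac{1}{-16268} = - \frac{1}{16268} \approx -6.147 \cdot 10^{-5}$)
$\frac{1}{a{\left(Y{\left(z,-4 - 1 \right)} \right)} + I} = \frac{1}{0^{3} - \frac{1}{16268}} = \frac{1}{0 - \frac{1}{16268}} = \frac{1}{- \frac{1}{16268}} = -16268$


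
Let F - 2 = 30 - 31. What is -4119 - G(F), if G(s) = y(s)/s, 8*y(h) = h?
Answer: -32953/8 ≈ -4119.1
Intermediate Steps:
y(h) = h/8
F = 1 (F = 2 + (30 - 31) = 2 - 1 = 1)
G(s) = ⅛ (G(s) = (s/8)/s = ⅛)
-4119 - G(F) = -4119 - 1*⅛ = -4119 - ⅛ = -32953/8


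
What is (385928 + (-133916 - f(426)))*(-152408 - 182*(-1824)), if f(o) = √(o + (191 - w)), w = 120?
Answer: 45251274720 - 179560*√497 ≈ 4.5247e+10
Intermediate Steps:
f(o) = √(71 + o) (f(o) = √(o + (191 - 1*120)) = √(o + (191 - 120)) = √(o + 71) = √(71 + o))
(385928 + (-133916 - f(426)))*(-152408 - 182*(-1824)) = (385928 + (-133916 - √(71 + 426)))*(-152408 - 182*(-1824)) = (385928 + (-133916 - √497))*(-152408 + 331968) = (252012 - √497)*179560 = 45251274720 - 179560*√497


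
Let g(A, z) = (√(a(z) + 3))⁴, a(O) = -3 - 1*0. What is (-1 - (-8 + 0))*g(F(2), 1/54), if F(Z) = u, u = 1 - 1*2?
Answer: 0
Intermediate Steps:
a(O) = -3 (a(O) = -3 + 0 = -3)
u = -1 (u = 1 - 2 = -1)
F(Z) = -1
g(A, z) = 0 (g(A, z) = (√(-3 + 3))⁴ = (√0)⁴ = 0⁴ = 0)
(-1 - (-8 + 0))*g(F(2), 1/54) = (-1 - (-8 + 0))*0 = (-1 - 1*(-8))*0 = (-1 + 8)*0 = 7*0 = 0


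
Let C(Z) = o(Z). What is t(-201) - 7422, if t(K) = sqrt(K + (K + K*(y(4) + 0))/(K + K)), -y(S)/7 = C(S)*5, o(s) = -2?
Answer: -7422 + I*sqrt(662)/2 ≈ -7422.0 + 12.865*I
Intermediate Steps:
C(Z) = -2
y(S) = 70 (y(S) = -(-14)*5 = -7*(-10) = 70)
t(K) = sqrt(71/2 + K) (t(K) = sqrt(K + (K + K*(70 + 0))/(K + K)) = sqrt(K + (K + K*70)/((2*K))) = sqrt(K + (K + 70*K)*(1/(2*K))) = sqrt(K + (71*K)*(1/(2*K))) = sqrt(K + 71/2) = sqrt(71/2 + K))
t(-201) - 7422 = sqrt(142 + 4*(-201))/2 - 7422 = sqrt(142 - 804)/2 - 7422 = sqrt(-662)/2 - 7422 = (I*sqrt(662))/2 - 7422 = I*sqrt(662)/2 - 7422 = -7422 + I*sqrt(662)/2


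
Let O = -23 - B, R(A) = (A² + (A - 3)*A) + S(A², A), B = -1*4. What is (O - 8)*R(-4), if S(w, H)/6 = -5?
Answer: -378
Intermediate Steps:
S(w, H) = -30 (S(w, H) = 6*(-5) = -30)
B = -4
R(A) = -30 + A² + A*(-3 + A) (R(A) = (A² + (A - 3)*A) - 30 = (A² + (-3 + A)*A) - 30 = (A² + A*(-3 + A)) - 30 = -30 + A² + A*(-3 + A))
O = -19 (O = -23 - 1*(-4) = -23 + 4 = -19)
(O - 8)*R(-4) = (-19 - 8)*(-30 - 3*(-4) + 2*(-4)²) = -27*(-30 + 12 + 2*16) = -27*(-30 + 12 + 32) = -27*14 = -378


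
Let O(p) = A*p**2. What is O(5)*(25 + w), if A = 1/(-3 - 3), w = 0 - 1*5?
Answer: -250/3 ≈ -83.333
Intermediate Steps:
w = -5 (w = 0 - 5 = -5)
A = -1/6 (A = 1/(-6) = -1/6 ≈ -0.16667)
O(p) = -p**2/6
O(5)*(25 + w) = (-1/6*5**2)*(25 - 5) = -1/6*25*20 = -25/6*20 = -250/3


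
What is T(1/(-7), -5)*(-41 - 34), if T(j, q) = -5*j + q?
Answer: 2250/7 ≈ 321.43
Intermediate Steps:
T(j, q) = q - 5*j
T(1/(-7), -5)*(-41 - 34) = (-5 - 5/(-7))*(-41 - 34) = (-5 - 5*(-⅐))*(-75) = (-5 + 5/7)*(-75) = -30/7*(-75) = 2250/7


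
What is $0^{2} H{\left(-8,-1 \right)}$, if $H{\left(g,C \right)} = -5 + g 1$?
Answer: $0$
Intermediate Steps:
$H{\left(g,C \right)} = -5 + g$
$0^{2} H{\left(-8,-1 \right)} = 0^{2} \left(-5 - 8\right) = 0 \left(-13\right) = 0$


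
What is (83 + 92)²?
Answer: 30625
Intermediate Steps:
(83 + 92)² = 175² = 30625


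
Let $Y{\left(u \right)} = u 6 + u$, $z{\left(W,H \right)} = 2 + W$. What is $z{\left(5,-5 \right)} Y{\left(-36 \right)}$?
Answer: $-1764$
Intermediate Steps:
$Y{\left(u \right)} = 7 u$ ($Y{\left(u \right)} = 6 u + u = 7 u$)
$z{\left(5,-5 \right)} Y{\left(-36 \right)} = \left(2 + 5\right) 7 \left(-36\right) = 7 \left(-252\right) = -1764$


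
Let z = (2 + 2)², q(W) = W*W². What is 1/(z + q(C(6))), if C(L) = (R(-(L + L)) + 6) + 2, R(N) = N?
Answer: -1/48 ≈ -0.020833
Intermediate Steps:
C(L) = 8 - 2*L (C(L) = (-(L + L) + 6) + 2 = (-2*L + 6) + 2 = (6 - 2*L) + 2 = 8 - 2*L)
q(W) = W³
z = 16 (z = 4² = 16)
1/(z + q(C(6))) = 1/(16 + (8 - 2*6)³) = 1/(16 + (8 - 12)³) = 1/(16 + (-4)³) = 1/(16 - 64) = 1/(-48) = -1/48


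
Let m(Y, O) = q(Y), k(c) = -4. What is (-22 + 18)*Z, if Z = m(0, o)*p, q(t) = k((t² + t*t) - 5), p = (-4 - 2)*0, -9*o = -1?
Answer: 0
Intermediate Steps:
o = ⅑ (o = -⅑*(-1) = ⅑ ≈ 0.11111)
p = 0 (p = -6*0 = 0)
q(t) = -4
m(Y, O) = -4
Z = 0 (Z = -4*0 = 0)
(-22 + 18)*Z = (-22 + 18)*0 = -4*0 = 0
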